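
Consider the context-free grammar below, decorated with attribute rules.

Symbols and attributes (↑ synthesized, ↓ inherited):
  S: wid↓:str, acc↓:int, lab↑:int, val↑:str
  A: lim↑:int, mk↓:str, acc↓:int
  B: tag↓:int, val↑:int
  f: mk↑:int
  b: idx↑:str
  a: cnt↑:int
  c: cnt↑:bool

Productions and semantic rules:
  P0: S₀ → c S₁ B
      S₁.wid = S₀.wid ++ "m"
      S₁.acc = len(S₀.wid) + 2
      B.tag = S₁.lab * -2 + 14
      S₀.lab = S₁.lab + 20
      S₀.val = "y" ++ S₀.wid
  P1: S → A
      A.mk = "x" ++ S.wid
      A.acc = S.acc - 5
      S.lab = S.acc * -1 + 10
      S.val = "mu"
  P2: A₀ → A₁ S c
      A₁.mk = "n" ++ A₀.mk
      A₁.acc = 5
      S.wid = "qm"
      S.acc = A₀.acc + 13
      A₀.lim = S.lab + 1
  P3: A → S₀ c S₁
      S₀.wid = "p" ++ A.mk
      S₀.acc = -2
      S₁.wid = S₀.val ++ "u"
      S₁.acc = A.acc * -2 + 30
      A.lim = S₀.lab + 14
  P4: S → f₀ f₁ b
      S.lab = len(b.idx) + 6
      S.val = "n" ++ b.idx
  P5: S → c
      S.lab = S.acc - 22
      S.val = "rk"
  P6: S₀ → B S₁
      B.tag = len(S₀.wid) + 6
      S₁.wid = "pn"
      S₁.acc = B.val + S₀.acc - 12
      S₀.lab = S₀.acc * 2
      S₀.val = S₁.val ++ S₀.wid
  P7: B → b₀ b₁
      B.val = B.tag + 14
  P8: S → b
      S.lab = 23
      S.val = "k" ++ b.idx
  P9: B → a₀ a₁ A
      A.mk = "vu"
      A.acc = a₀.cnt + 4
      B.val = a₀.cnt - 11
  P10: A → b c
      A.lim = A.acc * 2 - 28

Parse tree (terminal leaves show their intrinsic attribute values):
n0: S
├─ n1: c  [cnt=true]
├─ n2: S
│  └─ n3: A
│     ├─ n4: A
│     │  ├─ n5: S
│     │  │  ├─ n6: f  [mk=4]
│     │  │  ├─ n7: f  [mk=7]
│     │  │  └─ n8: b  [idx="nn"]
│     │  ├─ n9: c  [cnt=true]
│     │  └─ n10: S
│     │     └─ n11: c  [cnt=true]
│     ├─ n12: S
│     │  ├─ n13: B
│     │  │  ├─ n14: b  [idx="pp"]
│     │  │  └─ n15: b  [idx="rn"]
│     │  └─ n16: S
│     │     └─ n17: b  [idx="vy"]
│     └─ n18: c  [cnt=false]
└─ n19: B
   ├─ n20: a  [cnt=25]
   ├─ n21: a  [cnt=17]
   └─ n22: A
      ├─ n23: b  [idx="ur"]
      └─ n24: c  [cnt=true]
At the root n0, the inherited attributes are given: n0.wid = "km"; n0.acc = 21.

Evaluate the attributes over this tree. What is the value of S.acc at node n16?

1. n0.wid = "km"  [given at root]
2. n0.acc = 21  [given at root]
3. n1.cnt = true  [terminal]
4. n2.wid = "kmm"  [S₀.wid ++ "m"]
5. n2.acc = 4  [len(S₀.wid) + 2]
6. n3.mk = "xkmm"  ["x" ++ S.wid]
7. n3.acc = -1  [S.acc - 5]
8. n4.mk = "nxkmm"  ["n" ++ A₀.mk]
9. n4.acc = 5  [5]
10. n5.wid = "pnxkmm"  ["p" ++ A.mk]
11. n5.acc = -2  [-2]
12. n6.mk = 4  [terminal]
13. n7.mk = 7  [terminal]
14. n8.idx = "nn"  [terminal]
15. n5.lab = 8  [len(b.idx) + 6]
16. n5.val = "nnn"  ["n" ++ b.idx]
17. n9.cnt = true  [terminal]
18. n10.wid = "nnnu"  [S₀.val ++ "u"]
19. n10.acc = 20  [A.acc * -2 + 30]
20. n11.cnt = true  [terminal]
21. n10.lab = -2  [S.acc - 22]
22. n10.val = "rk"  ["rk"]
23. n4.lim = 22  [S₀.lab + 14]
24. n12.wid = "qm"  ["qm"]
25. n12.acc = 12  [A₀.acc + 13]
26. n13.tag = 8  [len(S₀.wid) + 6]
27. n14.idx = "pp"  [terminal]
28. n15.idx = "rn"  [terminal]
29. n13.val = 22  [B.tag + 14]
30. n16.wid = "pn"  ["pn"]
31. n16.acc = 22  [B.val + S₀.acc - 12]
32. n17.idx = "vy"  [terminal]
33. n16.lab = 23  [23]
34. n16.val = "kvy"  ["k" ++ b.idx]
35. n12.lab = 24  [S₀.acc * 2]
36. n12.val = "kvyqm"  [S₁.val ++ S₀.wid]
37. n18.cnt = false  [terminal]
38. n3.lim = 25  [S.lab + 1]
39. n2.lab = 6  [S.acc * -1 + 10]
40. n2.val = "mu"  ["mu"]
41. n19.tag = 2  [S₁.lab * -2 + 14]
42. n20.cnt = 25  [terminal]
43. n21.cnt = 17  [terminal]
44. n22.mk = "vu"  ["vu"]
45. n22.acc = 29  [a₀.cnt + 4]
46. n23.idx = "ur"  [terminal]
47. n24.cnt = true  [terminal]
48. n22.lim = 30  [A.acc * 2 - 28]
49. n19.val = 14  [a₀.cnt - 11]
50. n0.lab = 26  [S₁.lab + 20]
51. n0.val = "ykm"  ["y" ++ S₀.wid]

22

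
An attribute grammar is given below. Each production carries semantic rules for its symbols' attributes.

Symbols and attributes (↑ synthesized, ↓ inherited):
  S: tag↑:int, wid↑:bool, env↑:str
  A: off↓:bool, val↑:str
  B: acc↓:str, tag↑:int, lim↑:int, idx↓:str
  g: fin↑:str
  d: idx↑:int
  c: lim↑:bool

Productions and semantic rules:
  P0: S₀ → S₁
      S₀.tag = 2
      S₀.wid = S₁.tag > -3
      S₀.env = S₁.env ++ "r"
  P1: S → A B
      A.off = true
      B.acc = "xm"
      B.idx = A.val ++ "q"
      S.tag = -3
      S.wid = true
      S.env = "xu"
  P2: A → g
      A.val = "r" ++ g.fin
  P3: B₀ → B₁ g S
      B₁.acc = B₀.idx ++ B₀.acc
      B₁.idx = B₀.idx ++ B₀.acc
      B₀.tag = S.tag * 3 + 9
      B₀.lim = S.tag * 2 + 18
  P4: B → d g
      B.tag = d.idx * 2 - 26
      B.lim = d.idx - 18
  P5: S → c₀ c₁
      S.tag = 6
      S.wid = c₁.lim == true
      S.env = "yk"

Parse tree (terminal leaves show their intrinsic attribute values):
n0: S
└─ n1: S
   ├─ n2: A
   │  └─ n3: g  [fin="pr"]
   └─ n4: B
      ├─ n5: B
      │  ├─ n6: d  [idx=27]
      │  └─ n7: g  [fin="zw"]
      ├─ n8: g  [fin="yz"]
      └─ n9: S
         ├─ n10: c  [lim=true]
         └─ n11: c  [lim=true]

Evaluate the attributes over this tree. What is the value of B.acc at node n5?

1. n2.off = true  [true]
2. n3.fin = "pr"  [terminal]
3. n2.val = "rpr"  ["r" ++ g.fin]
4. n4.acc = "xm"  ["xm"]
5. n4.idx = "rprq"  [A.val ++ "q"]
6. n5.acc = "rprqxm"  [B₀.idx ++ B₀.acc]
7. n5.idx = "rprqxm"  [B₀.idx ++ B₀.acc]
8. n6.idx = 27  [terminal]
9. n7.fin = "zw"  [terminal]
10. n5.tag = 28  [d.idx * 2 - 26]
11. n5.lim = 9  [d.idx - 18]
12. n8.fin = "yz"  [terminal]
13. n10.lim = true  [terminal]
14. n11.lim = true  [terminal]
15. n9.tag = 6  [6]
16. n9.wid = true  [c₁.lim == true]
17. n9.env = "yk"  ["yk"]
18. n4.tag = 27  [S.tag * 3 + 9]
19. n4.lim = 30  [S.tag * 2 + 18]
20. n1.tag = -3  [-3]
21. n1.wid = true  [true]
22. n1.env = "xu"  ["xu"]
23. n0.tag = 2  [2]
24. n0.wid = false  [S₁.tag > -3]
25. n0.env = "xur"  [S₁.env ++ "r"]

"rprqxm"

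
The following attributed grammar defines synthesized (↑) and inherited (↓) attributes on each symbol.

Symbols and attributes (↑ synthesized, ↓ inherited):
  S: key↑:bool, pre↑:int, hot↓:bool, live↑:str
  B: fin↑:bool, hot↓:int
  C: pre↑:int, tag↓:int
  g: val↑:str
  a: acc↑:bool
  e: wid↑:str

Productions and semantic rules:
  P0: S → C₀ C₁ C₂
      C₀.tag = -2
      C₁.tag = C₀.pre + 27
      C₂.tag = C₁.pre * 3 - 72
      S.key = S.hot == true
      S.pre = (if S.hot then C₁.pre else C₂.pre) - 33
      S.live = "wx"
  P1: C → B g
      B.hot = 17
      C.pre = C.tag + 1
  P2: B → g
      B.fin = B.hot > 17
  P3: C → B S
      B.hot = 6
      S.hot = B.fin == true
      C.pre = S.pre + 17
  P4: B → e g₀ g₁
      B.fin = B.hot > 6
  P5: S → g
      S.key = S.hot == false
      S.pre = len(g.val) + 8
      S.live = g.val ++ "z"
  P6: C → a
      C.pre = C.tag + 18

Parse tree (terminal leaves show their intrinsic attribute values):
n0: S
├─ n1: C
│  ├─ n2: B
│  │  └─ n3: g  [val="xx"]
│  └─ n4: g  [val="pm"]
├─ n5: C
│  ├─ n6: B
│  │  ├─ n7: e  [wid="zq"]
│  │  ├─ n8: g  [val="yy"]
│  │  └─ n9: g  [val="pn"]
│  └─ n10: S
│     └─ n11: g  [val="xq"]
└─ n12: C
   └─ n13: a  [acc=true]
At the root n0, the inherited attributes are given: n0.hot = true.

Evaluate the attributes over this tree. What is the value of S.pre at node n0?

1. n0.hot = true  [given at root]
2. n1.tag = -2  [-2]
3. n2.hot = 17  [17]
4. n3.val = "xx"  [terminal]
5. n2.fin = false  [B.hot > 17]
6. n4.val = "pm"  [terminal]
7. n1.pre = -1  [C.tag + 1]
8. n5.tag = 26  [C₀.pre + 27]
9. n6.hot = 6  [6]
10. n7.wid = "zq"  [terminal]
11. n8.val = "yy"  [terminal]
12. n9.val = "pn"  [terminal]
13. n6.fin = false  [B.hot > 6]
14. n10.hot = false  [B.fin == true]
15. n11.val = "xq"  [terminal]
16. n10.key = true  [S.hot == false]
17. n10.pre = 10  [len(g.val) + 8]
18. n10.live = "xqz"  [g.val ++ "z"]
19. n5.pre = 27  [S.pre + 17]
20. n12.tag = 9  [C₁.pre * 3 - 72]
21. n13.acc = true  [terminal]
22. n12.pre = 27  [C.tag + 18]
23. n0.key = true  [S.hot == true]
24. n0.pre = -6  [(if S.hot then C₁.pre else C₂.pre) - 33]
25. n0.live = "wx"  ["wx"]

-6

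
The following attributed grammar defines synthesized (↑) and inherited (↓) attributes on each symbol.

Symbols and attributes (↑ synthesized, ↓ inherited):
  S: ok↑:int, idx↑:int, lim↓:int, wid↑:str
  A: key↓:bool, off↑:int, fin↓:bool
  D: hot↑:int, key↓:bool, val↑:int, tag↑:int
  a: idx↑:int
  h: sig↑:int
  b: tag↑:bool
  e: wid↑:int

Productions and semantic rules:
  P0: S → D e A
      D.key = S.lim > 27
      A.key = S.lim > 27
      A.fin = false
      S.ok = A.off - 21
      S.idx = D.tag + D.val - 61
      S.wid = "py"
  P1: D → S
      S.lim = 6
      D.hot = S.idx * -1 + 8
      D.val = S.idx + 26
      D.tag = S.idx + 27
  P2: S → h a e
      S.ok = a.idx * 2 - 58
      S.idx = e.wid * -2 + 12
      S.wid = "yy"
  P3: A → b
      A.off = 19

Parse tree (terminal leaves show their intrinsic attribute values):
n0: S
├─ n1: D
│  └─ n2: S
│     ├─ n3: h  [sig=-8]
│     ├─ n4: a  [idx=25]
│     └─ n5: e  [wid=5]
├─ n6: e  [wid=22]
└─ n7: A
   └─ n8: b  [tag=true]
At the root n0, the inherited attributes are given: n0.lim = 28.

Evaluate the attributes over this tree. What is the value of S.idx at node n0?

-4

1. n0.lim = 28  [given at root]
2. n1.key = true  [S.lim > 27]
3. n2.lim = 6  [6]
4. n3.sig = -8  [terminal]
5. n4.idx = 25  [terminal]
6. n5.wid = 5  [terminal]
7. n2.ok = -8  [a.idx * 2 - 58]
8. n2.idx = 2  [e.wid * -2 + 12]
9. n2.wid = "yy"  ["yy"]
10. n1.hot = 6  [S.idx * -1 + 8]
11. n1.val = 28  [S.idx + 26]
12. n1.tag = 29  [S.idx + 27]
13. n6.wid = 22  [terminal]
14. n7.key = true  [S.lim > 27]
15. n7.fin = false  [false]
16. n8.tag = true  [terminal]
17. n7.off = 19  [19]
18. n0.ok = -2  [A.off - 21]
19. n0.idx = -4  [D.tag + D.val - 61]
20. n0.wid = "py"  ["py"]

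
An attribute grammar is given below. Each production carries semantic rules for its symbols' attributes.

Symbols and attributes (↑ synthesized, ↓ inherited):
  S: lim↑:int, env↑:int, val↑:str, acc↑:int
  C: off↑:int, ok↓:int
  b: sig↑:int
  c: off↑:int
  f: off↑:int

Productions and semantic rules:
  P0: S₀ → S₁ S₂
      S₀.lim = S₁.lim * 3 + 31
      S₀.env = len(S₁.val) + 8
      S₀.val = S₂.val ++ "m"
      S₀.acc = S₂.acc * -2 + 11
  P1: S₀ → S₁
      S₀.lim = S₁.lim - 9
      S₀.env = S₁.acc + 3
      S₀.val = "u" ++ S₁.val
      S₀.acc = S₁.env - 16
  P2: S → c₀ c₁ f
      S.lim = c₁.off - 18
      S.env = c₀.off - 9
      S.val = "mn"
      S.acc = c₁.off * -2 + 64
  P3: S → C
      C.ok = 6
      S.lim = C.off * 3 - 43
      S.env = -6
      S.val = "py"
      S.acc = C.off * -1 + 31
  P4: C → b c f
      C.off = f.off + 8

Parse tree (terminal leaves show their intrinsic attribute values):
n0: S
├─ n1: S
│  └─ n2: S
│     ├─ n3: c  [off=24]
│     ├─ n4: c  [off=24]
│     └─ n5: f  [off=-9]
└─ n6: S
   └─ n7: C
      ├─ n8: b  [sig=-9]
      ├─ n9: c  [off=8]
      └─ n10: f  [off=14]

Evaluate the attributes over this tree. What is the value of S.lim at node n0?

22

1. n3.off = 24  [terminal]
2. n4.off = 24  [terminal]
3. n5.off = -9  [terminal]
4. n2.lim = 6  [c₁.off - 18]
5. n2.env = 15  [c₀.off - 9]
6. n2.val = "mn"  ["mn"]
7. n2.acc = 16  [c₁.off * -2 + 64]
8. n1.lim = -3  [S₁.lim - 9]
9. n1.env = 19  [S₁.acc + 3]
10. n1.val = "umn"  ["u" ++ S₁.val]
11. n1.acc = -1  [S₁.env - 16]
12. n7.ok = 6  [6]
13. n8.sig = -9  [terminal]
14. n9.off = 8  [terminal]
15. n10.off = 14  [terminal]
16. n7.off = 22  [f.off + 8]
17. n6.lim = 23  [C.off * 3 - 43]
18. n6.env = -6  [-6]
19. n6.val = "py"  ["py"]
20. n6.acc = 9  [C.off * -1 + 31]
21. n0.lim = 22  [S₁.lim * 3 + 31]
22. n0.env = 11  [len(S₁.val) + 8]
23. n0.val = "pym"  [S₂.val ++ "m"]
24. n0.acc = -7  [S₂.acc * -2 + 11]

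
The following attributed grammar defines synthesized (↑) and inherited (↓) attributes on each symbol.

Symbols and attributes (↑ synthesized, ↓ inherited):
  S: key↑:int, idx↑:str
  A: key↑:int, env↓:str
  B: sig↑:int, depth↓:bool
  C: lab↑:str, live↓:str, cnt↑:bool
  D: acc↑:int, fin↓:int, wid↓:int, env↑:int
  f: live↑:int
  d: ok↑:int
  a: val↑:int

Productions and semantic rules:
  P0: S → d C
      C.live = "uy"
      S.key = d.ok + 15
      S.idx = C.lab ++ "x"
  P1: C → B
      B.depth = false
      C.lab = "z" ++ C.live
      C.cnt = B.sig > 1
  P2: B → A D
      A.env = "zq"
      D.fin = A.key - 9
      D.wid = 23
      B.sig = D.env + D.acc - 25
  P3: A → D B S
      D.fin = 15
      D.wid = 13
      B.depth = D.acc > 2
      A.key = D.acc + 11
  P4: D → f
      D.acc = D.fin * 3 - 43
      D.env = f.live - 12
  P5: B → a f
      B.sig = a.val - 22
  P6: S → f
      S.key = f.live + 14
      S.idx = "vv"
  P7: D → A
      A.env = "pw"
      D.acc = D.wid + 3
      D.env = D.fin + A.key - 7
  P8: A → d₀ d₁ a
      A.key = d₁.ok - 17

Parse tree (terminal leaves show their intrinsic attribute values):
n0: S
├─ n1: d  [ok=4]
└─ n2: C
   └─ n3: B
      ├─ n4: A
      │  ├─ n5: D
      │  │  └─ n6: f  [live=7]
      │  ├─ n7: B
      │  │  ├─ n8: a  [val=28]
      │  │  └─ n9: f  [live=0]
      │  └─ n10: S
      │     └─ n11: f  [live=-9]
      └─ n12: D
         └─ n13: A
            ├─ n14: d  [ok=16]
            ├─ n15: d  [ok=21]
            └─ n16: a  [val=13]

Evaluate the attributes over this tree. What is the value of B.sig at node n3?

1. n1.ok = 4  [terminal]
2. n2.live = "uy"  ["uy"]
3. n3.depth = false  [false]
4. n4.env = "zq"  ["zq"]
5. n5.fin = 15  [15]
6. n5.wid = 13  [13]
7. n6.live = 7  [terminal]
8. n5.acc = 2  [D.fin * 3 - 43]
9. n5.env = -5  [f.live - 12]
10. n7.depth = false  [D.acc > 2]
11. n8.val = 28  [terminal]
12. n9.live = 0  [terminal]
13. n7.sig = 6  [a.val - 22]
14. n11.live = -9  [terminal]
15. n10.key = 5  [f.live + 14]
16. n10.idx = "vv"  ["vv"]
17. n4.key = 13  [D.acc + 11]
18. n12.fin = 4  [A.key - 9]
19. n12.wid = 23  [23]
20. n13.env = "pw"  ["pw"]
21. n14.ok = 16  [terminal]
22. n15.ok = 21  [terminal]
23. n16.val = 13  [terminal]
24. n13.key = 4  [d₁.ok - 17]
25. n12.acc = 26  [D.wid + 3]
26. n12.env = 1  [D.fin + A.key - 7]
27. n3.sig = 2  [D.env + D.acc - 25]
28. n2.lab = "zuy"  ["z" ++ C.live]
29. n2.cnt = true  [B.sig > 1]
30. n0.key = 19  [d.ok + 15]
31. n0.idx = "zuyx"  [C.lab ++ "x"]

2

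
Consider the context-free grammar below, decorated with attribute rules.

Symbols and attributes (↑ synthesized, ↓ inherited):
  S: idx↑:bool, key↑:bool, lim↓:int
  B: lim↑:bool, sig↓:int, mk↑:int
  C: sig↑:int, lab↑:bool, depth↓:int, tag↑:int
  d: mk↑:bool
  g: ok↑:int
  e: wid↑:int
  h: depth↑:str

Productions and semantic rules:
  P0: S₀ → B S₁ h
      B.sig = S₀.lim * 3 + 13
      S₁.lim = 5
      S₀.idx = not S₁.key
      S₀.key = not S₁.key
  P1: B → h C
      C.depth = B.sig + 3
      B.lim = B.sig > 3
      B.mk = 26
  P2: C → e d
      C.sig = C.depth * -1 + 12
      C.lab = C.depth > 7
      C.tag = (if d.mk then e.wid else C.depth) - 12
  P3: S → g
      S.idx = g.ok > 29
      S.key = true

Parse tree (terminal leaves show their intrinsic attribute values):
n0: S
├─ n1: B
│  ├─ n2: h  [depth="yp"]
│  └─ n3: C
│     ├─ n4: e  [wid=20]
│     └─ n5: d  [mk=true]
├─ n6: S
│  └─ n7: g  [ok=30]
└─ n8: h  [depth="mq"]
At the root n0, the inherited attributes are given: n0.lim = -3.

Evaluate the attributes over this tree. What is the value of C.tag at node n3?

1. n0.lim = -3  [given at root]
2. n1.sig = 4  [S₀.lim * 3 + 13]
3. n2.depth = "yp"  [terminal]
4. n3.depth = 7  [B.sig + 3]
5. n4.wid = 20  [terminal]
6. n5.mk = true  [terminal]
7. n3.sig = 5  [C.depth * -1 + 12]
8. n3.lab = false  [C.depth > 7]
9. n3.tag = 8  [(if d.mk then e.wid else C.depth) - 12]
10. n1.lim = true  [B.sig > 3]
11. n1.mk = 26  [26]
12. n6.lim = 5  [5]
13. n7.ok = 30  [terminal]
14. n6.idx = true  [g.ok > 29]
15. n6.key = true  [true]
16. n8.depth = "mq"  [terminal]
17. n0.idx = false  [not S₁.key]
18. n0.key = false  [not S₁.key]

8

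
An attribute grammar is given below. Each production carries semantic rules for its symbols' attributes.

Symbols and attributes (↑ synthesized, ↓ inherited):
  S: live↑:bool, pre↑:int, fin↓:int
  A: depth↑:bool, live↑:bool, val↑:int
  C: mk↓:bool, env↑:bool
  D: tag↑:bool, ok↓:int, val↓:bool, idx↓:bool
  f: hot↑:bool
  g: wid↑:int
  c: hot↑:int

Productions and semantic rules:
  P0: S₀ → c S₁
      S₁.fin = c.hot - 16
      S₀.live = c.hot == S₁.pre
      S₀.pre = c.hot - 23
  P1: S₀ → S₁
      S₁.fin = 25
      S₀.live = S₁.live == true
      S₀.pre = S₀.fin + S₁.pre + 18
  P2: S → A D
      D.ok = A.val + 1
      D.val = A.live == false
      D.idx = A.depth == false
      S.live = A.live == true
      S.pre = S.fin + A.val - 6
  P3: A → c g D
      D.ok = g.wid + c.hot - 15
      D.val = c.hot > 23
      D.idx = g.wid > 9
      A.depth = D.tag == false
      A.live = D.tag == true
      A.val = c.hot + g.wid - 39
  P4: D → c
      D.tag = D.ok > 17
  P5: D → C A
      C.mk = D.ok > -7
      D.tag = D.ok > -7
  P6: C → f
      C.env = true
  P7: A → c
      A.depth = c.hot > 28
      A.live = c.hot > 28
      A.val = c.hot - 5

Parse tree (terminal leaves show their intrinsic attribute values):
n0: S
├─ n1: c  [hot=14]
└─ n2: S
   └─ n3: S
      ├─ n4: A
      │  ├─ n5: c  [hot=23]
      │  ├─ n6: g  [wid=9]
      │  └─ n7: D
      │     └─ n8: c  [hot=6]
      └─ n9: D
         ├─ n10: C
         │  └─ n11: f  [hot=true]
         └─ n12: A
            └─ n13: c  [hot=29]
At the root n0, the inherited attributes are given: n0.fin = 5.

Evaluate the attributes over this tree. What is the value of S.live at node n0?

false

1. n0.fin = 5  [given at root]
2. n1.hot = 14  [terminal]
3. n2.fin = -2  [c.hot - 16]
4. n3.fin = 25  [25]
5. n5.hot = 23  [terminal]
6. n6.wid = 9  [terminal]
7. n7.ok = 17  [g.wid + c.hot - 15]
8. n7.val = false  [c.hot > 23]
9. n7.idx = false  [g.wid > 9]
10. n8.hot = 6  [terminal]
11. n7.tag = false  [D.ok > 17]
12. n4.depth = true  [D.tag == false]
13. n4.live = false  [D.tag == true]
14. n4.val = -7  [c.hot + g.wid - 39]
15. n9.ok = -6  [A.val + 1]
16. n9.val = true  [A.live == false]
17. n9.idx = false  [A.depth == false]
18. n10.mk = true  [D.ok > -7]
19. n11.hot = true  [terminal]
20. n10.env = true  [true]
21. n13.hot = 29  [terminal]
22. n12.depth = true  [c.hot > 28]
23. n12.live = true  [c.hot > 28]
24. n12.val = 24  [c.hot - 5]
25. n9.tag = true  [D.ok > -7]
26. n3.live = false  [A.live == true]
27. n3.pre = 12  [S.fin + A.val - 6]
28. n2.live = false  [S₁.live == true]
29. n2.pre = 28  [S₀.fin + S₁.pre + 18]
30. n0.live = false  [c.hot == S₁.pre]
31. n0.pre = -9  [c.hot - 23]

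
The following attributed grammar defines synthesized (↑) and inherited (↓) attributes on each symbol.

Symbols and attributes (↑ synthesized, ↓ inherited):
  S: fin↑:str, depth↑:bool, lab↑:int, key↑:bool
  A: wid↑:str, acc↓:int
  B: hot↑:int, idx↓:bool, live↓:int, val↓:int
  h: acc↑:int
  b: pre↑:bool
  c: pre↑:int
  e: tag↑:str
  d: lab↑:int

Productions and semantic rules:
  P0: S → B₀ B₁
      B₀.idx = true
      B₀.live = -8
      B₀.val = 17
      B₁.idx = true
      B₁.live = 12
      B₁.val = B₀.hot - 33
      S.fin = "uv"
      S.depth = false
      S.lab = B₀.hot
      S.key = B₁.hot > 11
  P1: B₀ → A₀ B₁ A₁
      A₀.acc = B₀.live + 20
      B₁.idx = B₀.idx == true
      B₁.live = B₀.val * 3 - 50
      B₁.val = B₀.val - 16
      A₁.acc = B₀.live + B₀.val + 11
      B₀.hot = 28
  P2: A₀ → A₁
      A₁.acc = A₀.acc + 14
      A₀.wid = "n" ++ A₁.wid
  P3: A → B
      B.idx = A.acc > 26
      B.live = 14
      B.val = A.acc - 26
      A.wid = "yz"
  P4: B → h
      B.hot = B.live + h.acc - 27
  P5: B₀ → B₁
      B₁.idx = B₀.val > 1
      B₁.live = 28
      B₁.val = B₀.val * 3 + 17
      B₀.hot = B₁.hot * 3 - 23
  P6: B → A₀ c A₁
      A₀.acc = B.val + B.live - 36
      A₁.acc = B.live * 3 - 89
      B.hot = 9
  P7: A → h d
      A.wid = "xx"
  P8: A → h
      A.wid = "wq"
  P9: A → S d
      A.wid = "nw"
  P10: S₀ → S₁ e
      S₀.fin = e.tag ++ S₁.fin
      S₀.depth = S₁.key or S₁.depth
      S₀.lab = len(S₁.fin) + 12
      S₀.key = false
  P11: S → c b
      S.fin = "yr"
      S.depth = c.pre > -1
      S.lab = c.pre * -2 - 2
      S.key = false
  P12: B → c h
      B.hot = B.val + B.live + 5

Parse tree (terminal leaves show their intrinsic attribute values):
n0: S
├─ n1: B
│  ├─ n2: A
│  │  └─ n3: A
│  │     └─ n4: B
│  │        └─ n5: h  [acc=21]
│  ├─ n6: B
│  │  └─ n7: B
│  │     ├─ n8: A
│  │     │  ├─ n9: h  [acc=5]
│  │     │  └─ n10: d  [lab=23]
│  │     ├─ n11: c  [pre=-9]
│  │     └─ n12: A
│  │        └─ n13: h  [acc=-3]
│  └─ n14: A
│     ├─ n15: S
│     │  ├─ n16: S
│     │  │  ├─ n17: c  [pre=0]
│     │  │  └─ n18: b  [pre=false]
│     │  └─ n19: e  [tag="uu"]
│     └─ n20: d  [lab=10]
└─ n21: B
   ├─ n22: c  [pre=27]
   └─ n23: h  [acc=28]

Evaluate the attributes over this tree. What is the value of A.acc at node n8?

1. n1.idx = true  [true]
2. n1.live = -8  [-8]
3. n1.val = 17  [17]
4. n2.acc = 12  [B₀.live + 20]
5. n3.acc = 26  [A₀.acc + 14]
6. n4.idx = false  [A.acc > 26]
7. n4.live = 14  [14]
8. n4.val = 0  [A.acc - 26]
9. n5.acc = 21  [terminal]
10. n4.hot = 8  [B.live + h.acc - 27]
11. n3.wid = "yz"  ["yz"]
12. n2.wid = "nyz"  ["n" ++ A₁.wid]
13. n6.idx = true  [B₀.idx == true]
14. n6.live = 1  [B₀.val * 3 - 50]
15. n6.val = 1  [B₀.val - 16]
16. n7.idx = false  [B₀.val > 1]
17. n7.live = 28  [28]
18. n7.val = 20  [B₀.val * 3 + 17]
19. n8.acc = 12  [B.val + B.live - 36]
20. n9.acc = 5  [terminal]
21. n10.lab = 23  [terminal]
22. n8.wid = "xx"  ["xx"]
23. n11.pre = -9  [terminal]
24. n12.acc = -5  [B.live * 3 - 89]
25. n13.acc = -3  [terminal]
26. n12.wid = "wq"  ["wq"]
27. n7.hot = 9  [9]
28. n6.hot = 4  [B₁.hot * 3 - 23]
29. n14.acc = 20  [B₀.live + B₀.val + 11]
30. n17.pre = 0  [terminal]
31. n18.pre = false  [terminal]
32. n16.fin = "yr"  ["yr"]
33. n16.depth = true  [c.pre > -1]
34. n16.lab = -2  [c.pre * -2 - 2]
35. n16.key = false  [false]
36. n19.tag = "uu"  [terminal]
37. n15.fin = "uuyr"  [e.tag ++ S₁.fin]
38. n15.depth = true  [S₁.key or S₁.depth]
39. n15.lab = 14  [len(S₁.fin) + 12]
40. n15.key = false  [false]
41. n20.lab = 10  [terminal]
42. n14.wid = "nw"  ["nw"]
43. n1.hot = 28  [28]
44. n21.idx = true  [true]
45. n21.live = 12  [12]
46. n21.val = -5  [B₀.hot - 33]
47. n22.pre = 27  [terminal]
48. n23.acc = 28  [terminal]
49. n21.hot = 12  [B.val + B.live + 5]
50. n0.fin = "uv"  ["uv"]
51. n0.depth = false  [false]
52. n0.lab = 28  [B₀.hot]
53. n0.key = true  [B₁.hot > 11]

12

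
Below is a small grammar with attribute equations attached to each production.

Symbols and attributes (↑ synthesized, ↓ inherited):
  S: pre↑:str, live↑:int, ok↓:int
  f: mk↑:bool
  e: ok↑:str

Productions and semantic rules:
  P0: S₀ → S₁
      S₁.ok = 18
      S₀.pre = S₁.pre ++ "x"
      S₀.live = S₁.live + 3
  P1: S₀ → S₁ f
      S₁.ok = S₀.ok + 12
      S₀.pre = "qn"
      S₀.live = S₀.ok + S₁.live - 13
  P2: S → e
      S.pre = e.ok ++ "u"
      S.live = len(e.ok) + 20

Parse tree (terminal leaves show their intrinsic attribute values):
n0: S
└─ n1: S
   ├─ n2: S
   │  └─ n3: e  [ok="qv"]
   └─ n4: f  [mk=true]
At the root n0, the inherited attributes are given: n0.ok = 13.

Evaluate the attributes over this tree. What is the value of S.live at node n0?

30

1. n0.ok = 13  [given at root]
2. n1.ok = 18  [18]
3. n2.ok = 30  [S₀.ok + 12]
4. n3.ok = "qv"  [terminal]
5. n2.pre = "qvu"  [e.ok ++ "u"]
6. n2.live = 22  [len(e.ok) + 20]
7. n4.mk = true  [terminal]
8. n1.pre = "qn"  ["qn"]
9. n1.live = 27  [S₀.ok + S₁.live - 13]
10. n0.pre = "qnx"  [S₁.pre ++ "x"]
11. n0.live = 30  [S₁.live + 3]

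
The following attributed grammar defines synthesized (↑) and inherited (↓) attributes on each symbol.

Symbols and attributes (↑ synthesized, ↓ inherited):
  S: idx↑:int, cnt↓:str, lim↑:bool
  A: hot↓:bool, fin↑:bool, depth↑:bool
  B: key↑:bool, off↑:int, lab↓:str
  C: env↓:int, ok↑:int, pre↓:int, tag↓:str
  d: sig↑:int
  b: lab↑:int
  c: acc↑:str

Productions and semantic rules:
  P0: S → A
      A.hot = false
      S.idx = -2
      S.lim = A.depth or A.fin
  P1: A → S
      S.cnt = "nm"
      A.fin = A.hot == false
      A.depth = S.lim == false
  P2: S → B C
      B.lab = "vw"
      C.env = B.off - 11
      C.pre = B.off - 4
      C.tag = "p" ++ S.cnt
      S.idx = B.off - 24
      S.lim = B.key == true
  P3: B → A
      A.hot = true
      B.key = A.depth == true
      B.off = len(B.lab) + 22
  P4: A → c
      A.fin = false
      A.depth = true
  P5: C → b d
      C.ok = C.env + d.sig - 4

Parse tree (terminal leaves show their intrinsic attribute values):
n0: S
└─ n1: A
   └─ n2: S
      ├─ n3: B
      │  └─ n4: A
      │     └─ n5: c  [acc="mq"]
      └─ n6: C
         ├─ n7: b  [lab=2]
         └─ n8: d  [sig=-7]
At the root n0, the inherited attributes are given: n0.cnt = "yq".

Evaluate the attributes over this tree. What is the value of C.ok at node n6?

1. n0.cnt = "yq"  [given at root]
2. n1.hot = false  [false]
3. n2.cnt = "nm"  ["nm"]
4. n3.lab = "vw"  ["vw"]
5. n4.hot = true  [true]
6. n5.acc = "mq"  [terminal]
7. n4.fin = false  [false]
8. n4.depth = true  [true]
9. n3.key = true  [A.depth == true]
10. n3.off = 24  [len(B.lab) + 22]
11. n6.env = 13  [B.off - 11]
12. n6.pre = 20  [B.off - 4]
13. n6.tag = "pnm"  ["p" ++ S.cnt]
14. n7.lab = 2  [terminal]
15. n8.sig = -7  [terminal]
16. n6.ok = 2  [C.env + d.sig - 4]
17. n2.idx = 0  [B.off - 24]
18. n2.lim = true  [B.key == true]
19. n1.fin = true  [A.hot == false]
20. n1.depth = false  [S.lim == false]
21. n0.idx = -2  [-2]
22. n0.lim = true  [A.depth or A.fin]

2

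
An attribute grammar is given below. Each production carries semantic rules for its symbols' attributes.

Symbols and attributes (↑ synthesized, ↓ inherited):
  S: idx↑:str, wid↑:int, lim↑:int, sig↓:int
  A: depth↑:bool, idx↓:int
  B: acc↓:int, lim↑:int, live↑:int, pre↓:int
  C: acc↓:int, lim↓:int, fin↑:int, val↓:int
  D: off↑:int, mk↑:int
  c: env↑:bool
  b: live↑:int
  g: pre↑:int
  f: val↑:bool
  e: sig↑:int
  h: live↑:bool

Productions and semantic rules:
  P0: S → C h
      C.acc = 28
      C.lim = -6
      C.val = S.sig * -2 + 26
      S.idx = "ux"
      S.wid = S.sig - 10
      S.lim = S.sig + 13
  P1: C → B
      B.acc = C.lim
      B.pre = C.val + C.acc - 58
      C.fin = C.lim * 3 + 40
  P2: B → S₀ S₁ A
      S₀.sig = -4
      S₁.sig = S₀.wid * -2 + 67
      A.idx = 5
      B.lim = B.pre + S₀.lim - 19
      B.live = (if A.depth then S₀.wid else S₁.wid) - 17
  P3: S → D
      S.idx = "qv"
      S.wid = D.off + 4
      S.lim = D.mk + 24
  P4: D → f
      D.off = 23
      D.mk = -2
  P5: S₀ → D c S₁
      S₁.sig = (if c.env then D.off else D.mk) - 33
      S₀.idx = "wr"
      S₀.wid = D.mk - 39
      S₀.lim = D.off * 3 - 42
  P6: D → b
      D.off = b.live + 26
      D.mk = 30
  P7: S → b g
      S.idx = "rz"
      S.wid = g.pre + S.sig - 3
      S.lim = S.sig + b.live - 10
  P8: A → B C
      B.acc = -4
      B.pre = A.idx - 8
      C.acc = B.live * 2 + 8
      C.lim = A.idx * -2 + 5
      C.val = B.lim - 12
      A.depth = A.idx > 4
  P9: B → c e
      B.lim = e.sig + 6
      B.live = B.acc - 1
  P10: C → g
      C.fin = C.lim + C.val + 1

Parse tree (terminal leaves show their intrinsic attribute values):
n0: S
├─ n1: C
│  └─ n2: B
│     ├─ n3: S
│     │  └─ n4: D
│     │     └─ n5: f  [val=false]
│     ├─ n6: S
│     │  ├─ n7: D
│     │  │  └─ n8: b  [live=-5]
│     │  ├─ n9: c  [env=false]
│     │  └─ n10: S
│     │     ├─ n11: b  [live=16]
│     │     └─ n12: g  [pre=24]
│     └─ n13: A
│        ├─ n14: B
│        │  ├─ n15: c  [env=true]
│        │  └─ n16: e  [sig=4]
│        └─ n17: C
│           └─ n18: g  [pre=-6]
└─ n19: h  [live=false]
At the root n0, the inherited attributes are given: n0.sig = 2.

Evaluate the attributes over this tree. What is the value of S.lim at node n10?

3

1. n0.sig = 2  [given at root]
2. n1.acc = 28  [28]
3. n1.lim = -6  [-6]
4. n1.val = 22  [S.sig * -2 + 26]
5. n2.acc = -6  [C.lim]
6. n2.pre = -8  [C.val + C.acc - 58]
7. n3.sig = -4  [-4]
8. n5.val = false  [terminal]
9. n4.off = 23  [23]
10. n4.mk = -2  [-2]
11. n3.idx = "qv"  ["qv"]
12. n3.wid = 27  [D.off + 4]
13. n3.lim = 22  [D.mk + 24]
14. n6.sig = 13  [S₀.wid * -2 + 67]
15. n8.live = -5  [terminal]
16. n7.off = 21  [b.live + 26]
17. n7.mk = 30  [30]
18. n9.env = false  [terminal]
19. n10.sig = -3  [(if c.env then D.off else D.mk) - 33]
20. n11.live = 16  [terminal]
21. n12.pre = 24  [terminal]
22. n10.idx = "rz"  ["rz"]
23. n10.wid = 18  [g.pre + S.sig - 3]
24. n10.lim = 3  [S.sig + b.live - 10]
25. n6.idx = "wr"  ["wr"]
26. n6.wid = -9  [D.mk - 39]
27. n6.lim = 21  [D.off * 3 - 42]
28. n13.idx = 5  [5]
29. n14.acc = -4  [-4]
30. n14.pre = -3  [A.idx - 8]
31. n15.env = true  [terminal]
32. n16.sig = 4  [terminal]
33. n14.lim = 10  [e.sig + 6]
34. n14.live = -5  [B.acc - 1]
35. n17.acc = -2  [B.live * 2 + 8]
36. n17.lim = -5  [A.idx * -2 + 5]
37. n17.val = -2  [B.lim - 12]
38. n18.pre = -6  [terminal]
39. n17.fin = -6  [C.lim + C.val + 1]
40. n13.depth = true  [A.idx > 4]
41. n2.lim = -5  [B.pre + S₀.lim - 19]
42. n2.live = 10  [(if A.depth then S₀.wid else S₁.wid) - 17]
43. n1.fin = 22  [C.lim * 3 + 40]
44. n19.live = false  [terminal]
45. n0.idx = "ux"  ["ux"]
46. n0.wid = -8  [S.sig - 10]
47. n0.lim = 15  [S.sig + 13]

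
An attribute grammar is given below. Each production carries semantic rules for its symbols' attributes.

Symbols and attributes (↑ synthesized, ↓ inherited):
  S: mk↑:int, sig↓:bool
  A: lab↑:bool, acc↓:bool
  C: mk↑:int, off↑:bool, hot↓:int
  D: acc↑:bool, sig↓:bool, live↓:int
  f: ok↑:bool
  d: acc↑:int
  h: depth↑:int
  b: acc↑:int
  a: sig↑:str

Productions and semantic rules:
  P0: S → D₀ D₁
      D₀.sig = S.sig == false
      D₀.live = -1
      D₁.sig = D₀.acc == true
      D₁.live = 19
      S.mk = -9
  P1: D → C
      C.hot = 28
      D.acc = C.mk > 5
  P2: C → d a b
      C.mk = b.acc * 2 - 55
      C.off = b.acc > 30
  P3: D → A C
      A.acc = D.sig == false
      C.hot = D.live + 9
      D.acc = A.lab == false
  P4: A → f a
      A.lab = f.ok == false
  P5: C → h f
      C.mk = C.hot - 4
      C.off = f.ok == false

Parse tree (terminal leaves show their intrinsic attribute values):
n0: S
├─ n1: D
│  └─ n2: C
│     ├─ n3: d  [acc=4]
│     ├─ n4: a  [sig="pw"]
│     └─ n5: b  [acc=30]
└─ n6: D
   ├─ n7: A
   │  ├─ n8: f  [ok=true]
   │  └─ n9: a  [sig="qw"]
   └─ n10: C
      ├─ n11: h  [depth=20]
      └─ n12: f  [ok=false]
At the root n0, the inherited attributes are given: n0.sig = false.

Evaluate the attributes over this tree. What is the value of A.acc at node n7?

1. n0.sig = false  [given at root]
2. n1.sig = true  [S.sig == false]
3. n1.live = -1  [-1]
4. n2.hot = 28  [28]
5. n3.acc = 4  [terminal]
6. n4.sig = "pw"  [terminal]
7. n5.acc = 30  [terminal]
8. n2.mk = 5  [b.acc * 2 - 55]
9. n2.off = false  [b.acc > 30]
10. n1.acc = false  [C.mk > 5]
11. n6.sig = false  [D₀.acc == true]
12. n6.live = 19  [19]
13. n7.acc = true  [D.sig == false]
14. n8.ok = true  [terminal]
15. n9.sig = "qw"  [terminal]
16. n7.lab = false  [f.ok == false]
17. n10.hot = 28  [D.live + 9]
18. n11.depth = 20  [terminal]
19. n12.ok = false  [terminal]
20. n10.mk = 24  [C.hot - 4]
21. n10.off = true  [f.ok == false]
22. n6.acc = true  [A.lab == false]
23. n0.mk = -9  [-9]

true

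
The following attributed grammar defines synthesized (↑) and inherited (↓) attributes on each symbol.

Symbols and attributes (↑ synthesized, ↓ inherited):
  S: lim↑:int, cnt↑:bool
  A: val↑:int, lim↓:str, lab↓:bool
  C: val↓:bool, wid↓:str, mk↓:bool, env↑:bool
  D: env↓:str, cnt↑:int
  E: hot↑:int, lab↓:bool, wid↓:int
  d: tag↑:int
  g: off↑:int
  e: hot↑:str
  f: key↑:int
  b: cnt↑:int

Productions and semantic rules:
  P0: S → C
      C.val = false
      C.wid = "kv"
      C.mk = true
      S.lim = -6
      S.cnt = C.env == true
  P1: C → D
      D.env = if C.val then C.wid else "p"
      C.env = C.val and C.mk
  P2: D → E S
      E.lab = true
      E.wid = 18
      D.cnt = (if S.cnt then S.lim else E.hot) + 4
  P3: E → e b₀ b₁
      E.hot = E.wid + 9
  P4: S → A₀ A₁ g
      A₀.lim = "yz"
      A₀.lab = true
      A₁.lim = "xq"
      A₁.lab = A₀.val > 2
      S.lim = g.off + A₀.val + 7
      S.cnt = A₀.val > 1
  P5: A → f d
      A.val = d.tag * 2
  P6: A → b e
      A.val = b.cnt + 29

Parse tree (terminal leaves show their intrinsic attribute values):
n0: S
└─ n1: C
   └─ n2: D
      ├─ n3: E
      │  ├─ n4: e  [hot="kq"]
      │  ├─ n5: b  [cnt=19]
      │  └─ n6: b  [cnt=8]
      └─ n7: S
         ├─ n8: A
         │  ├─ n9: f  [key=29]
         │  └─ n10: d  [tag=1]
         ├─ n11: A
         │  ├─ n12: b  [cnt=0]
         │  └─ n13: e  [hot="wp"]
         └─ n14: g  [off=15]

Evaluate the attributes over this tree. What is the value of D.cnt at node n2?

28

1. n1.val = false  [false]
2. n1.wid = "kv"  ["kv"]
3. n1.mk = true  [true]
4. n2.env = "p"  [if C.val then C.wid else "p"]
5. n3.lab = true  [true]
6. n3.wid = 18  [18]
7. n4.hot = "kq"  [terminal]
8. n5.cnt = 19  [terminal]
9. n6.cnt = 8  [terminal]
10. n3.hot = 27  [E.wid + 9]
11. n8.lim = "yz"  ["yz"]
12. n8.lab = true  [true]
13. n9.key = 29  [terminal]
14. n10.tag = 1  [terminal]
15. n8.val = 2  [d.tag * 2]
16. n11.lim = "xq"  ["xq"]
17. n11.lab = false  [A₀.val > 2]
18. n12.cnt = 0  [terminal]
19. n13.hot = "wp"  [terminal]
20. n11.val = 29  [b.cnt + 29]
21. n14.off = 15  [terminal]
22. n7.lim = 24  [g.off + A₀.val + 7]
23. n7.cnt = true  [A₀.val > 1]
24. n2.cnt = 28  [(if S.cnt then S.lim else E.hot) + 4]
25. n1.env = false  [C.val and C.mk]
26. n0.lim = -6  [-6]
27. n0.cnt = false  [C.env == true]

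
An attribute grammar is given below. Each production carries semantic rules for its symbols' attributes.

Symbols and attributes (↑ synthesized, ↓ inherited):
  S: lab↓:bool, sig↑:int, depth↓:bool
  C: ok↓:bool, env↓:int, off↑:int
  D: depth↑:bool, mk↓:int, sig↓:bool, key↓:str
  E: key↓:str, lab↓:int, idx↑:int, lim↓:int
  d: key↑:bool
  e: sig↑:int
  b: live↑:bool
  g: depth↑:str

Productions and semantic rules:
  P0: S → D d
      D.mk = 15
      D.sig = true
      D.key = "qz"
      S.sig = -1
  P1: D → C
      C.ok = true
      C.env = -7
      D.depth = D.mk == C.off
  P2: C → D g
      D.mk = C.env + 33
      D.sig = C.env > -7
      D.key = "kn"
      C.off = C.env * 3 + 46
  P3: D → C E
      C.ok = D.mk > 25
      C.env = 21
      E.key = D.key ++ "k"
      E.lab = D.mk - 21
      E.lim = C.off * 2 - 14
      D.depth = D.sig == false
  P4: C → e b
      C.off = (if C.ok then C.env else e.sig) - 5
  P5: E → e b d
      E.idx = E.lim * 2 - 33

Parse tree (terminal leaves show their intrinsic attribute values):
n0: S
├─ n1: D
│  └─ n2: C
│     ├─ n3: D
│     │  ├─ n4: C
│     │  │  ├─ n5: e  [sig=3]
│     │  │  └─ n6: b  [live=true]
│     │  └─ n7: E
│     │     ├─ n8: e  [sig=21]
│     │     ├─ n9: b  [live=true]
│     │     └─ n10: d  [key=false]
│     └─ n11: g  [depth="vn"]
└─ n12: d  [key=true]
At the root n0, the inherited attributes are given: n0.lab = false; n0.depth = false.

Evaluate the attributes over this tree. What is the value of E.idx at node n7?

1. n0.lab = false  [given at root]
2. n0.depth = false  [given at root]
3. n1.mk = 15  [15]
4. n1.sig = true  [true]
5. n1.key = "qz"  ["qz"]
6. n2.ok = true  [true]
7. n2.env = -7  [-7]
8. n3.mk = 26  [C.env + 33]
9. n3.sig = false  [C.env > -7]
10. n3.key = "kn"  ["kn"]
11. n4.ok = true  [D.mk > 25]
12. n4.env = 21  [21]
13. n5.sig = 3  [terminal]
14. n6.live = true  [terminal]
15. n4.off = 16  [(if C.ok then C.env else e.sig) - 5]
16. n7.key = "knk"  [D.key ++ "k"]
17. n7.lab = 5  [D.mk - 21]
18. n7.lim = 18  [C.off * 2 - 14]
19. n8.sig = 21  [terminal]
20. n9.live = true  [terminal]
21. n10.key = false  [terminal]
22. n7.idx = 3  [E.lim * 2 - 33]
23. n3.depth = true  [D.sig == false]
24. n11.depth = "vn"  [terminal]
25. n2.off = 25  [C.env * 3 + 46]
26. n1.depth = false  [D.mk == C.off]
27. n12.key = true  [terminal]
28. n0.sig = -1  [-1]

3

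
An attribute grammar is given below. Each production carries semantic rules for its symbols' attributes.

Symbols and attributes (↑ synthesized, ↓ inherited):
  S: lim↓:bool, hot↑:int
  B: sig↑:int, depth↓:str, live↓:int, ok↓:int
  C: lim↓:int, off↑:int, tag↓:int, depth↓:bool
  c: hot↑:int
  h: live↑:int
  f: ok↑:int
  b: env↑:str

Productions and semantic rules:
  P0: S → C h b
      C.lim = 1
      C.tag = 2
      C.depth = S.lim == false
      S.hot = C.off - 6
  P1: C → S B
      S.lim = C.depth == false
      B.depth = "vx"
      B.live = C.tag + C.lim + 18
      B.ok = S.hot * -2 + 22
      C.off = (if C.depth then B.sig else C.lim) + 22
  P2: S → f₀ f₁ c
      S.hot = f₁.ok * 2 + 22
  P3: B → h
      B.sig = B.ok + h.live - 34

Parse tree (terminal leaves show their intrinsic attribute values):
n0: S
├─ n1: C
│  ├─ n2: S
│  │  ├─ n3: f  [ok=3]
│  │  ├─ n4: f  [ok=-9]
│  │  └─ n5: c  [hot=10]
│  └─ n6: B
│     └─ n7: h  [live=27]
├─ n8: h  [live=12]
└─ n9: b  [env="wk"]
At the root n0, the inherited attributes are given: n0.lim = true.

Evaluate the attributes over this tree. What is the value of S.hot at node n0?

1. n0.lim = true  [given at root]
2. n1.lim = 1  [1]
3. n1.tag = 2  [2]
4. n1.depth = false  [S.lim == false]
5. n2.lim = true  [C.depth == false]
6. n3.ok = 3  [terminal]
7. n4.ok = -9  [terminal]
8. n5.hot = 10  [terminal]
9. n2.hot = 4  [f₁.ok * 2 + 22]
10. n6.depth = "vx"  ["vx"]
11. n6.live = 21  [C.tag + C.lim + 18]
12. n6.ok = 14  [S.hot * -2 + 22]
13. n7.live = 27  [terminal]
14. n6.sig = 7  [B.ok + h.live - 34]
15. n1.off = 23  [(if C.depth then B.sig else C.lim) + 22]
16. n8.live = 12  [terminal]
17. n9.env = "wk"  [terminal]
18. n0.hot = 17  [C.off - 6]

17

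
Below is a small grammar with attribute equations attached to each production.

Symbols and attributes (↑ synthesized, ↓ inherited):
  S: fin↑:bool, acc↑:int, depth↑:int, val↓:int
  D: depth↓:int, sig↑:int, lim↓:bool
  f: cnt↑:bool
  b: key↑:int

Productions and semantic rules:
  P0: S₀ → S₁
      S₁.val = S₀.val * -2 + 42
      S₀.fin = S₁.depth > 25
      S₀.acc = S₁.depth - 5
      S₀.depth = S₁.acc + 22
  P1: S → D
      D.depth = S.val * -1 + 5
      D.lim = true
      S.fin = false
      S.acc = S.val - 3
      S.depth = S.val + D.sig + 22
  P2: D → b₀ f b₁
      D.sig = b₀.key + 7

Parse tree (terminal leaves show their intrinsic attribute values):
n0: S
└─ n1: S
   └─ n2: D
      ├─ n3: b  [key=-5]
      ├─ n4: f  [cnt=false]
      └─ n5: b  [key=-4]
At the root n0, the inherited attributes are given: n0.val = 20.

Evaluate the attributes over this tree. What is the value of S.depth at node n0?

1. n0.val = 20  [given at root]
2. n1.val = 2  [S₀.val * -2 + 42]
3. n2.depth = 3  [S.val * -1 + 5]
4. n2.lim = true  [true]
5. n3.key = -5  [terminal]
6. n4.cnt = false  [terminal]
7. n5.key = -4  [terminal]
8. n2.sig = 2  [b₀.key + 7]
9. n1.fin = false  [false]
10. n1.acc = -1  [S.val - 3]
11. n1.depth = 26  [S.val + D.sig + 22]
12. n0.fin = true  [S₁.depth > 25]
13. n0.acc = 21  [S₁.depth - 5]
14. n0.depth = 21  [S₁.acc + 22]

21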